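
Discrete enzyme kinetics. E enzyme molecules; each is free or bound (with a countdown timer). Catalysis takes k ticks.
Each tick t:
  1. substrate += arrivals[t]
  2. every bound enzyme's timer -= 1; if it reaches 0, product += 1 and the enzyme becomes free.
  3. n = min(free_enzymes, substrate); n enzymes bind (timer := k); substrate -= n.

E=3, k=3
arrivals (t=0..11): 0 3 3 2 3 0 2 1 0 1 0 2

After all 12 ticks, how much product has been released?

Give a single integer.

t=0: arr=0 -> substrate=0 bound=0 product=0
t=1: arr=3 -> substrate=0 bound=3 product=0
t=2: arr=3 -> substrate=3 bound=3 product=0
t=3: arr=2 -> substrate=5 bound=3 product=0
t=4: arr=3 -> substrate=5 bound=3 product=3
t=5: arr=0 -> substrate=5 bound=3 product=3
t=6: arr=2 -> substrate=7 bound=3 product=3
t=7: arr=1 -> substrate=5 bound=3 product=6
t=8: arr=0 -> substrate=5 bound=3 product=6
t=9: arr=1 -> substrate=6 bound=3 product=6
t=10: arr=0 -> substrate=3 bound=3 product=9
t=11: arr=2 -> substrate=5 bound=3 product=9

Answer: 9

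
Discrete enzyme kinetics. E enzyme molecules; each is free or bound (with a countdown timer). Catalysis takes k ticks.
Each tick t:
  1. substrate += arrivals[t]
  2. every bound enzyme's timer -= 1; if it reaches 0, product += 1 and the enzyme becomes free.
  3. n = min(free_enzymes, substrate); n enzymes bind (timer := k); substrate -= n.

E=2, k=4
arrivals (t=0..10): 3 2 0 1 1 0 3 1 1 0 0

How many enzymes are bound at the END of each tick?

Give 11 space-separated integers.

Answer: 2 2 2 2 2 2 2 2 2 2 2

Derivation:
t=0: arr=3 -> substrate=1 bound=2 product=0
t=1: arr=2 -> substrate=3 bound=2 product=0
t=2: arr=0 -> substrate=3 bound=2 product=0
t=3: arr=1 -> substrate=4 bound=2 product=0
t=4: arr=1 -> substrate=3 bound=2 product=2
t=5: arr=0 -> substrate=3 bound=2 product=2
t=6: arr=3 -> substrate=6 bound=2 product=2
t=7: arr=1 -> substrate=7 bound=2 product=2
t=8: arr=1 -> substrate=6 bound=2 product=4
t=9: arr=0 -> substrate=6 bound=2 product=4
t=10: arr=0 -> substrate=6 bound=2 product=4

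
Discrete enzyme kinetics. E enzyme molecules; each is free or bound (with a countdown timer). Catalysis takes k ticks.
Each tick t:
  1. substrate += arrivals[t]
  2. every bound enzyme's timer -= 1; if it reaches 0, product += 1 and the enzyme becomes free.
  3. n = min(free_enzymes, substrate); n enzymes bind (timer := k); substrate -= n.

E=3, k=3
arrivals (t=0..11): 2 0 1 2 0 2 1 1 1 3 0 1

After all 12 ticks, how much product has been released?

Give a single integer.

Answer: 9

Derivation:
t=0: arr=2 -> substrate=0 bound=2 product=0
t=1: arr=0 -> substrate=0 bound=2 product=0
t=2: arr=1 -> substrate=0 bound=3 product=0
t=3: arr=2 -> substrate=0 bound=3 product=2
t=4: arr=0 -> substrate=0 bound=3 product=2
t=5: arr=2 -> substrate=1 bound=3 product=3
t=6: arr=1 -> substrate=0 bound=3 product=5
t=7: arr=1 -> substrate=1 bound=3 product=5
t=8: arr=1 -> substrate=1 bound=3 product=6
t=9: arr=3 -> substrate=2 bound=3 product=8
t=10: arr=0 -> substrate=2 bound=3 product=8
t=11: arr=1 -> substrate=2 bound=3 product=9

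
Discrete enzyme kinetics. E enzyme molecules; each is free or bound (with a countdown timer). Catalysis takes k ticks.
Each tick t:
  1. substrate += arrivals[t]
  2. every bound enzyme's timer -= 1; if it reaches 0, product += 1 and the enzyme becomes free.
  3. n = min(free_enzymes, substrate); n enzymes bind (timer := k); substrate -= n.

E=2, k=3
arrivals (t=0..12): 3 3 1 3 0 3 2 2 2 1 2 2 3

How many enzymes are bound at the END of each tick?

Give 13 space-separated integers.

t=0: arr=3 -> substrate=1 bound=2 product=0
t=1: arr=3 -> substrate=4 bound=2 product=0
t=2: arr=1 -> substrate=5 bound=2 product=0
t=3: arr=3 -> substrate=6 bound=2 product=2
t=4: arr=0 -> substrate=6 bound=2 product=2
t=5: arr=3 -> substrate=9 bound=2 product=2
t=6: arr=2 -> substrate=9 bound=2 product=4
t=7: arr=2 -> substrate=11 bound=2 product=4
t=8: arr=2 -> substrate=13 bound=2 product=4
t=9: arr=1 -> substrate=12 bound=2 product=6
t=10: arr=2 -> substrate=14 bound=2 product=6
t=11: arr=2 -> substrate=16 bound=2 product=6
t=12: arr=3 -> substrate=17 bound=2 product=8

Answer: 2 2 2 2 2 2 2 2 2 2 2 2 2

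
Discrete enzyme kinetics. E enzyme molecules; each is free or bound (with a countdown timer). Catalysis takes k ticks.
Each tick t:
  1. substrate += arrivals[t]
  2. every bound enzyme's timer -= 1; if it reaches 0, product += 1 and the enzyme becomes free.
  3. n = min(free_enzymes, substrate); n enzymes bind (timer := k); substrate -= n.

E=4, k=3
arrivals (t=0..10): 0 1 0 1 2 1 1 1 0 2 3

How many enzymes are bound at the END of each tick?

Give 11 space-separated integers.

Answer: 0 1 1 2 3 4 4 3 2 3 4

Derivation:
t=0: arr=0 -> substrate=0 bound=0 product=0
t=1: arr=1 -> substrate=0 bound=1 product=0
t=2: arr=0 -> substrate=0 bound=1 product=0
t=3: arr=1 -> substrate=0 bound=2 product=0
t=4: arr=2 -> substrate=0 bound=3 product=1
t=5: arr=1 -> substrate=0 bound=4 product=1
t=6: arr=1 -> substrate=0 bound=4 product=2
t=7: arr=1 -> substrate=0 bound=3 product=4
t=8: arr=0 -> substrate=0 bound=2 product=5
t=9: arr=2 -> substrate=0 bound=3 product=6
t=10: arr=3 -> substrate=1 bound=4 product=7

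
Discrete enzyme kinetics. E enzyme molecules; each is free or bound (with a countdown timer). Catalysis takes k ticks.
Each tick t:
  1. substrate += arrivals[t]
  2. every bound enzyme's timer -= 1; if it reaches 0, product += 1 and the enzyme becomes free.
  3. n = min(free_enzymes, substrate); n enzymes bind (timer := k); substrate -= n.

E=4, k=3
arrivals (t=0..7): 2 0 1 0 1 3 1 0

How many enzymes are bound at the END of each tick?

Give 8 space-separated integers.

Answer: 2 2 3 1 2 4 4 4

Derivation:
t=0: arr=2 -> substrate=0 bound=2 product=0
t=1: arr=0 -> substrate=0 bound=2 product=0
t=2: arr=1 -> substrate=0 bound=3 product=0
t=3: arr=0 -> substrate=0 bound=1 product=2
t=4: arr=1 -> substrate=0 bound=2 product=2
t=5: arr=3 -> substrate=0 bound=4 product=3
t=6: arr=1 -> substrate=1 bound=4 product=3
t=7: arr=0 -> substrate=0 bound=4 product=4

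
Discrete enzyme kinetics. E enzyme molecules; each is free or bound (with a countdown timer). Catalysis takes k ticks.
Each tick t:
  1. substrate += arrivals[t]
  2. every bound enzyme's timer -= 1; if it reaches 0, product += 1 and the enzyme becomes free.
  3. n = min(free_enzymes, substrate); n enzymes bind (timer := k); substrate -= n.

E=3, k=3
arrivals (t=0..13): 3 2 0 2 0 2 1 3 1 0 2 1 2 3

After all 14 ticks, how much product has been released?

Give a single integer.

t=0: arr=3 -> substrate=0 bound=3 product=0
t=1: arr=2 -> substrate=2 bound=3 product=0
t=2: arr=0 -> substrate=2 bound=3 product=0
t=3: arr=2 -> substrate=1 bound=3 product=3
t=4: arr=0 -> substrate=1 bound=3 product=3
t=5: arr=2 -> substrate=3 bound=3 product=3
t=6: arr=1 -> substrate=1 bound=3 product=6
t=7: arr=3 -> substrate=4 bound=3 product=6
t=8: arr=1 -> substrate=5 bound=3 product=6
t=9: arr=0 -> substrate=2 bound=3 product=9
t=10: arr=2 -> substrate=4 bound=3 product=9
t=11: arr=1 -> substrate=5 bound=3 product=9
t=12: arr=2 -> substrate=4 bound=3 product=12
t=13: arr=3 -> substrate=7 bound=3 product=12

Answer: 12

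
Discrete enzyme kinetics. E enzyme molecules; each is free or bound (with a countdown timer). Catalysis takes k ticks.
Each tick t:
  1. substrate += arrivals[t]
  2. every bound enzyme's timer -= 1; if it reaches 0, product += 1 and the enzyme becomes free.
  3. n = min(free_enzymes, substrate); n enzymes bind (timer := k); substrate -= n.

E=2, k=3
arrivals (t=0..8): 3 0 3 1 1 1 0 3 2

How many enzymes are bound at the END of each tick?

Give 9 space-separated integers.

Answer: 2 2 2 2 2 2 2 2 2

Derivation:
t=0: arr=3 -> substrate=1 bound=2 product=0
t=1: arr=0 -> substrate=1 bound=2 product=0
t=2: arr=3 -> substrate=4 bound=2 product=0
t=3: arr=1 -> substrate=3 bound=2 product=2
t=4: arr=1 -> substrate=4 bound=2 product=2
t=5: arr=1 -> substrate=5 bound=2 product=2
t=6: arr=0 -> substrate=3 bound=2 product=4
t=7: arr=3 -> substrate=6 bound=2 product=4
t=8: arr=2 -> substrate=8 bound=2 product=4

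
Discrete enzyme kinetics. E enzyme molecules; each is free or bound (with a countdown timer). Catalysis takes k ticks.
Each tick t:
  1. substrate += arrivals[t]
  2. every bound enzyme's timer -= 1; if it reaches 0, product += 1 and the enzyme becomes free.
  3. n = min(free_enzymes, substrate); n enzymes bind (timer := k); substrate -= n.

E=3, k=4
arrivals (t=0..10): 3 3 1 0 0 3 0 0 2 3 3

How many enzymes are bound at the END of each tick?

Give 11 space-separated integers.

t=0: arr=3 -> substrate=0 bound=3 product=0
t=1: arr=3 -> substrate=3 bound=3 product=0
t=2: arr=1 -> substrate=4 bound=3 product=0
t=3: arr=0 -> substrate=4 bound=3 product=0
t=4: arr=0 -> substrate=1 bound=3 product=3
t=5: arr=3 -> substrate=4 bound=3 product=3
t=6: arr=0 -> substrate=4 bound=3 product=3
t=7: arr=0 -> substrate=4 bound=3 product=3
t=8: arr=2 -> substrate=3 bound=3 product=6
t=9: arr=3 -> substrate=6 bound=3 product=6
t=10: arr=3 -> substrate=9 bound=3 product=6

Answer: 3 3 3 3 3 3 3 3 3 3 3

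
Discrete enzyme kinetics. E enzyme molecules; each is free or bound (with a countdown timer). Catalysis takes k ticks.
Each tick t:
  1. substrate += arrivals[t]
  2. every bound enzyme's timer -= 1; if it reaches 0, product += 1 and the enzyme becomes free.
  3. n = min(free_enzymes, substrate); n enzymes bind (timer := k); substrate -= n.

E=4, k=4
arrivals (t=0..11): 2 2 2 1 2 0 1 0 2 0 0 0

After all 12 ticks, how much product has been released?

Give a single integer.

t=0: arr=2 -> substrate=0 bound=2 product=0
t=1: arr=2 -> substrate=0 bound=4 product=0
t=2: arr=2 -> substrate=2 bound=4 product=0
t=3: arr=1 -> substrate=3 bound=4 product=0
t=4: arr=2 -> substrate=3 bound=4 product=2
t=5: arr=0 -> substrate=1 bound=4 product=4
t=6: arr=1 -> substrate=2 bound=4 product=4
t=7: arr=0 -> substrate=2 bound=4 product=4
t=8: arr=2 -> substrate=2 bound=4 product=6
t=9: arr=0 -> substrate=0 bound=4 product=8
t=10: arr=0 -> substrate=0 bound=4 product=8
t=11: arr=0 -> substrate=0 bound=4 product=8

Answer: 8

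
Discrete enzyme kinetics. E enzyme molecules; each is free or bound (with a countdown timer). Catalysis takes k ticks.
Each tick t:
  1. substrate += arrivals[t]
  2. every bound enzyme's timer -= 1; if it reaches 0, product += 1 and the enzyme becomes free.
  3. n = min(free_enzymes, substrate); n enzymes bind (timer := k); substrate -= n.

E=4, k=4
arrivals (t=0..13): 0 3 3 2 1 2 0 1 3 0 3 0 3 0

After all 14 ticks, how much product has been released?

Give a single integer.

Answer: 11

Derivation:
t=0: arr=0 -> substrate=0 bound=0 product=0
t=1: arr=3 -> substrate=0 bound=3 product=0
t=2: arr=3 -> substrate=2 bound=4 product=0
t=3: arr=2 -> substrate=4 bound=4 product=0
t=4: arr=1 -> substrate=5 bound=4 product=0
t=5: arr=2 -> substrate=4 bound=4 product=3
t=6: arr=0 -> substrate=3 bound=4 product=4
t=7: arr=1 -> substrate=4 bound=4 product=4
t=8: arr=3 -> substrate=7 bound=4 product=4
t=9: arr=0 -> substrate=4 bound=4 product=7
t=10: arr=3 -> substrate=6 bound=4 product=8
t=11: arr=0 -> substrate=6 bound=4 product=8
t=12: arr=3 -> substrate=9 bound=4 product=8
t=13: arr=0 -> substrate=6 bound=4 product=11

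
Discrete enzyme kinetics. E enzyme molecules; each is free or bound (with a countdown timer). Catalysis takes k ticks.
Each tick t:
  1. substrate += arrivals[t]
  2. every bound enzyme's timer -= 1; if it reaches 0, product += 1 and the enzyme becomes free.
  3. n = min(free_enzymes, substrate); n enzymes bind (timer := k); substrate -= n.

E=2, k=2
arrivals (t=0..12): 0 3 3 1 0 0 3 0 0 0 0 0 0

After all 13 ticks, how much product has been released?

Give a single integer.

Answer: 10

Derivation:
t=0: arr=0 -> substrate=0 bound=0 product=0
t=1: arr=3 -> substrate=1 bound=2 product=0
t=2: arr=3 -> substrate=4 bound=2 product=0
t=3: arr=1 -> substrate=3 bound=2 product=2
t=4: arr=0 -> substrate=3 bound=2 product=2
t=5: arr=0 -> substrate=1 bound=2 product=4
t=6: arr=3 -> substrate=4 bound=2 product=4
t=7: arr=0 -> substrate=2 bound=2 product=6
t=8: arr=0 -> substrate=2 bound=2 product=6
t=9: arr=0 -> substrate=0 bound=2 product=8
t=10: arr=0 -> substrate=0 bound=2 product=8
t=11: arr=0 -> substrate=0 bound=0 product=10
t=12: arr=0 -> substrate=0 bound=0 product=10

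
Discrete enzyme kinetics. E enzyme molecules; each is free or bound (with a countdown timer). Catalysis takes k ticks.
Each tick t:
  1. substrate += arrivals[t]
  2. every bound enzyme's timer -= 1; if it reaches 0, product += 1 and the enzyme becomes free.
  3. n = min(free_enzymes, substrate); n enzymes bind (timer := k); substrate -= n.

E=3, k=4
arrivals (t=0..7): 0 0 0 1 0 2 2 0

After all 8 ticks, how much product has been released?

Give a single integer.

t=0: arr=0 -> substrate=0 bound=0 product=0
t=1: arr=0 -> substrate=0 bound=0 product=0
t=2: arr=0 -> substrate=0 bound=0 product=0
t=3: arr=1 -> substrate=0 bound=1 product=0
t=4: arr=0 -> substrate=0 bound=1 product=0
t=5: arr=2 -> substrate=0 bound=3 product=0
t=6: arr=2 -> substrate=2 bound=3 product=0
t=7: arr=0 -> substrate=1 bound=3 product=1

Answer: 1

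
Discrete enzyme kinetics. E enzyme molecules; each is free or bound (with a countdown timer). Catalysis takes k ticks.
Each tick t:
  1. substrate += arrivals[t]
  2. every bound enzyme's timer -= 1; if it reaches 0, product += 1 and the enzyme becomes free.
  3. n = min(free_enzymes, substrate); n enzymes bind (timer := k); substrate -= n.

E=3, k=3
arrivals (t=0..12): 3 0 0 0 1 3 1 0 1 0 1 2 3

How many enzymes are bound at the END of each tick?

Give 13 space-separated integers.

Answer: 3 3 3 0 1 3 3 3 3 3 3 3 3

Derivation:
t=0: arr=3 -> substrate=0 bound=3 product=0
t=1: arr=0 -> substrate=0 bound=3 product=0
t=2: arr=0 -> substrate=0 bound=3 product=0
t=3: arr=0 -> substrate=0 bound=0 product=3
t=4: arr=1 -> substrate=0 bound=1 product=3
t=5: arr=3 -> substrate=1 bound=3 product=3
t=6: arr=1 -> substrate=2 bound=3 product=3
t=7: arr=0 -> substrate=1 bound=3 product=4
t=8: arr=1 -> substrate=0 bound=3 product=6
t=9: arr=0 -> substrate=0 bound=3 product=6
t=10: arr=1 -> substrate=0 bound=3 product=7
t=11: arr=2 -> substrate=0 bound=3 product=9
t=12: arr=3 -> substrate=3 bound=3 product=9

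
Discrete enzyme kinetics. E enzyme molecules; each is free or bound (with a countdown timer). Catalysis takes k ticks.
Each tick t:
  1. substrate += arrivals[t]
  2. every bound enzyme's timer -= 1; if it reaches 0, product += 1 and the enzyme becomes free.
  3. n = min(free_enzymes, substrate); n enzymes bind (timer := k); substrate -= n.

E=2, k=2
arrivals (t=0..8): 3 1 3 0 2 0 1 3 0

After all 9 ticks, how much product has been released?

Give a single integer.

Answer: 8

Derivation:
t=0: arr=3 -> substrate=1 bound=2 product=0
t=1: arr=1 -> substrate=2 bound=2 product=0
t=2: arr=3 -> substrate=3 bound=2 product=2
t=3: arr=0 -> substrate=3 bound=2 product=2
t=4: arr=2 -> substrate=3 bound=2 product=4
t=5: arr=0 -> substrate=3 bound=2 product=4
t=6: arr=1 -> substrate=2 bound=2 product=6
t=7: arr=3 -> substrate=5 bound=2 product=6
t=8: arr=0 -> substrate=3 bound=2 product=8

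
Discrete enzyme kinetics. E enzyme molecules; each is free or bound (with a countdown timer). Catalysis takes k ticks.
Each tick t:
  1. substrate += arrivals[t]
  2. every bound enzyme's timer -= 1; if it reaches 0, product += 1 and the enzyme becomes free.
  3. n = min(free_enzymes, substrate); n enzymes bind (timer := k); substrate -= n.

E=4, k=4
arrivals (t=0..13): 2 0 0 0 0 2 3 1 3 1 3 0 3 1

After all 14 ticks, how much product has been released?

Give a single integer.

t=0: arr=2 -> substrate=0 bound=2 product=0
t=1: arr=0 -> substrate=0 bound=2 product=0
t=2: arr=0 -> substrate=0 bound=2 product=0
t=3: arr=0 -> substrate=0 bound=2 product=0
t=4: arr=0 -> substrate=0 bound=0 product=2
t=5: arr=2 -> substrate=0 bound=2 product=2
t=6: arr=3 -> substrate=1 bound=4 product=2
t=7: arr=1 -> substrate=2 bound=4 product=2
t=8: arr=3 -> substrate=5 bound=4 product=2
t=9: arr=1 -> substrate=4 bound=4 product=4
t=10: arr=3 -> substrate=5 bound=4 product=6
t=11: arr=0 -> substrate=5 bound=4 product=6
t=12: arr=3 -> substrate=8 bound=4 product=6
t=13: arr=1 -> substrate=7 bound=4 product=8

Answer: 8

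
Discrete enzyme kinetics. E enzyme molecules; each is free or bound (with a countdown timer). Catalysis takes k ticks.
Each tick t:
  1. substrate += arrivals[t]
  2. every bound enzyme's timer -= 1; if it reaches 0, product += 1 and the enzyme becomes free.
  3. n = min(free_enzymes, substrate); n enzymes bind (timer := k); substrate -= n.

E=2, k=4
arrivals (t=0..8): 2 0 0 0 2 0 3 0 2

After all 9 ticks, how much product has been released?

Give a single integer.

t=0: arr=2 -> substrate=0 bound=2 product=0
t=1: arr=0 -> substrate=0 bound=2 product=0
t=2: arr=0 -> substrate=0 bound=2 product=0
t=3: arr=0 -> substrate=0 bound=2 product=0
t=4: arr=2 -> substrate=0 bound=2 product=2
t=5: arr=0 -> substrate=0 bound=2 product=2
t=6: arr=3 -> substrate=3 bound=2 product=2
t=7: arr=0 -> substrate=3 bound=2 product=2
t=8: arr=2 -> substrate=3 bound=2 product=4

Answer: 4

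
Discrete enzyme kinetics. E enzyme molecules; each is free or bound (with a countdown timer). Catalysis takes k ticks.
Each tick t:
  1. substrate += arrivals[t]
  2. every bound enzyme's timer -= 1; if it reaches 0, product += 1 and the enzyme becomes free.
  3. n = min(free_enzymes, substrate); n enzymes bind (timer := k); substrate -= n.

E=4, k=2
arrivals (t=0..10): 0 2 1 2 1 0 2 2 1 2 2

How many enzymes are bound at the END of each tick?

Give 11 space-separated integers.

Answer: 0 2 3 3 3 1 2 4 3 3 4

Derivation:
t=0: arr=0 -> substrate=0 bound=0 product=0
t=1: arr=2 -> substrate=0 bound=2 product=0
t=2: arr=1 -> substrate=0 bound=3 product=0
t=3: arr=2 -> substrate=0 bound=3 product=2
t=4: arr=1 -> substrate=0 bound=3 product=3
t=5: arr=0 -> substrate=0 bound=1 product=5
t=6: arr=2 -> substrate=0 bound=2 product=6
t=7: arr=2 -> substrate=0 bound=4 product=6
t=8: arr=1 -> substrate=0 bound=3 product=8
t=9: arr=2 -> substrate=0 bound=3 product=10
t=10: arr=2 -> substrate=0 bound=4 product=11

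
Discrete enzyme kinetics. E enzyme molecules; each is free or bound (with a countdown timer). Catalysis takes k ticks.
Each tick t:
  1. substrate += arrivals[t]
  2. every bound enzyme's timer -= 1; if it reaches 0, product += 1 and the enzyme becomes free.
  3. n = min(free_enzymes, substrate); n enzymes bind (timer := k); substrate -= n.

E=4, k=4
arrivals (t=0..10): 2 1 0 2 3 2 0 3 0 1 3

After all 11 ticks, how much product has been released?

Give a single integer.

t=0: arr=2 -> substrate=0 bound=2 product=0
t=1: arr=1 -> substrate=0 bound=3 product=0
t=2: arr=0 -> substrate=0 bound=3 product=0
t=3: arr=2 -> substrate=1 bound=4 product=0
t=4: arr=3 -> substrate=2 bound=4 product=2
t=5: arr=2 -> substrate=3 bound=4 product=3
t=6: arr=0 -> substrate=3 bound=4 product=3
t=7: arr=3 -> substrate=5 bound=4 product=4
t=8: arr=0 -> substrate=3 bound=4 product=6
t=9: arr=1 -> substrate=3 bound=4 product=7
t=10: arr=3 -> substrate=6 bound=4 product=7

Answer: 7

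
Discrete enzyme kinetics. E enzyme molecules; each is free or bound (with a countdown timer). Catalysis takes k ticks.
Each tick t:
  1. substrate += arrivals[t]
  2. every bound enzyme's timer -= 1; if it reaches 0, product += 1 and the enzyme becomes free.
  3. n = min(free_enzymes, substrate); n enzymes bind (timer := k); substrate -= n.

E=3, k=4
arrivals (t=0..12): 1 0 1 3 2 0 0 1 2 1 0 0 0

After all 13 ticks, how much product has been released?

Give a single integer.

t=0: arr=1 -> substrate=0 bound=1 product=0
t=1: arr=0 -> substrate=0 bound=1 product=0
t=2: arr=1 -> substrate=0 bound=2 product=0
t=3: arr=3 -> substrate=2 bound=3 product=0
t=4: arr=2 -> substrate=3 bound=3 product=1
t=5: arr=0 -> substrate=3 bound=3 product=1
t=6: arr=0 -> substrate=2 bound=3 product=2
t=7: arr=1 -> substrate=2 bound=3 product=3
t=8: arr=2 -> substrate=3 bound=3 product=4
t=9: arr=1 -> substrate=4 bound=3 product=4
t=10: arr=0 -> substrate=3 bound=3 product=5
t=11: arr=0 -> substrate=2 bound=3 product=6
t=12: arr=0 -> substrate=1 bound=3 product=7

Answer: 7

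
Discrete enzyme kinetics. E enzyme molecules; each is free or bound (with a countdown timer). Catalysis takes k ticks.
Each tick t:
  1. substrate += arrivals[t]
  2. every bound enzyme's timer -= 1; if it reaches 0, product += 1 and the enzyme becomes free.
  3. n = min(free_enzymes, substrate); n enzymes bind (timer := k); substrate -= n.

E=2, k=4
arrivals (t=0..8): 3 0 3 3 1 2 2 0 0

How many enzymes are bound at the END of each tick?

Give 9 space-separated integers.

Answer: 2 2 2 2 2 2 2 2 2

Derivation:
t=0: arr=3 -> substrate=1 bound=2 product=0
t=1: arr=0 -> substrate=1 bound=2 product=0
t=2: arr=3 -> substrate=4 bound=2 product=0
t=3: arr=3 -> substrate=7 bound=2 product=0
t=4: arr=1 -> substrate=6 bound=2 product=2
t=5: arr=2 -> substrate=8 bound=2 product=2
t=6: arr=2 -> substrate=10 bound=2 product=2
t=7: arr=0 -> substrate=10 bound=2 product=2
t=8: arr=0 -> substrate=8 bound=2 product=4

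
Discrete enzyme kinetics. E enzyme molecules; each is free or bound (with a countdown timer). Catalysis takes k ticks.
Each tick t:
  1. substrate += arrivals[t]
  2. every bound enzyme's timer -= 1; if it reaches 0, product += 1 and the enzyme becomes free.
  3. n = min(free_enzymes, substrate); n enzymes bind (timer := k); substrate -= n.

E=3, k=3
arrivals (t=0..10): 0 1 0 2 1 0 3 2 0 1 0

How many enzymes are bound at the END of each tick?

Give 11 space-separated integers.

Answer: 0 1 1 3 3 3 3 3 3 3 3

Derivation:
t=0: arr=0 -> substrate=0 bound=0 product=0
t=1: arr=1 -> substrate=0 bound=1 product=0
t=2: arr=0 -> substrate=0 bound=1 product=0
t=3: arr=2 -> substrate=0 bound=3 product=0
t=4: arr=1 -> substrate=0 bound=3 product=1
t=5: arr=0 -> substrate=0 bound=3 product=1
t=6: arr=3 -> substrate=1 bound=3 product=3
t=7: arr=2 -> substrate=2 bound=3 product=4
t=8: arr=0 -> substrate=2 bound=3 product=4
t=9: arr=1 -> substrate=1 bound=3 product=6
t=10: arr=0 -> substrate=0 bound=3 product=7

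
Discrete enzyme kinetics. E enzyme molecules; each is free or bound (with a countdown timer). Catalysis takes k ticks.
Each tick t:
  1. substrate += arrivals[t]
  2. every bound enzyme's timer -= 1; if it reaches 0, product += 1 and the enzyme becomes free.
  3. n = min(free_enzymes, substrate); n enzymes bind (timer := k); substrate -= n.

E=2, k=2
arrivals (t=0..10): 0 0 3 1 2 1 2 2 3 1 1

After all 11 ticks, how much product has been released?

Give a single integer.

t=0: arr=0 -> substrate=0 bound=0 product=0
t=1: arr=0 -> substrate=0 bound=0 product=0
t=2: arr=3 -> substrate=1 bound=2 product=0
t=3: arr=1 -> substrate=2 bound=2 product=0
t=4: arr=2 -> substrate=2 bound=2 product=2
t=5: arr=1 -> substrate=3 bound=2 product=2
t=6: arr=2 -> substrate=3 bound=2 product=4
t=7: arr=2 -> substrate=5 bound=2 product=4
t=8: arr=3 -> substrate=6 bound=2 product=6
t=9: arr=1 -> substrate=7 bound=2 product=6
t=10: arr=1 -> substrate=6 bound=2 product=8

Answer: 8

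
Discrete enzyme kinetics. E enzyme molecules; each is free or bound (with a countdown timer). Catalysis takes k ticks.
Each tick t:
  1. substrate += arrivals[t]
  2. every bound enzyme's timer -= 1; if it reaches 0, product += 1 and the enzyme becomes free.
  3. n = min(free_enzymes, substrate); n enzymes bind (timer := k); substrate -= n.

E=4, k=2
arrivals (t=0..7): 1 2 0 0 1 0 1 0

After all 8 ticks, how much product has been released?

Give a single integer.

Answer: 4

Derivation:
t=0: arr=1 -> substrate=0 bound=1 product=0
t=1: arr=2 -> substrate=0 bound=3 product=0
t=2: arr=0 -> substrate=0 bound=2 product=1
t=3: arr=0 -> substrate=0 bound=0 product=3
t=4: arr=1 -> substrate=0 bound=1 product=3
t=5: arr=0 -> substrate=0 bound=1 product=3
t=6: arr=1 -> substrate=0 bound=1 product=4
t=7: arr=0 -> substrate=0 bound=1 product=4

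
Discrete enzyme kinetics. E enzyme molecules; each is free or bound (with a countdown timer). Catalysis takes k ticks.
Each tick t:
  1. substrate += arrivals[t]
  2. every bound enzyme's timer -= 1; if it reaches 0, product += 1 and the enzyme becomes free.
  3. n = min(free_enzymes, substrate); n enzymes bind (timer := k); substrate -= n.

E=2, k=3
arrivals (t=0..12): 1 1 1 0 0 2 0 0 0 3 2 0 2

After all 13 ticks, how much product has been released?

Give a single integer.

Answer: 7

Derivation:
t=0: arr=1 -> substrate=0 bound=1 product=0
t=1: arr=1 -> substrate=0 bound=2 product=0
t=2: arr=1 -> substrate=1 bound=2 product=0
t=3: arr=0 -> substrate=0 bound=2 product=1
t=4: arr=0 -> substrate=0 bound=1 product=2
t=5: arr=2 -> substrate=1 bound=2 product=2
t=6: arr=0 -> substrate=0 bound=2 product=3
t=7: arr=0 -> substrate=0 bound=2 product=3
t=8: arr=0 -> substrate=0 bound=1 product=4
t=9: arr=3 -> substrate=1 bound=2 product=5
t=10: arr=2 -> substrate=3 bound=2 product=5
t=11: arr=0 -> substrate=3 bound=2 product=5
t=12: arr=2 -> substrate=3 bound=2 product=7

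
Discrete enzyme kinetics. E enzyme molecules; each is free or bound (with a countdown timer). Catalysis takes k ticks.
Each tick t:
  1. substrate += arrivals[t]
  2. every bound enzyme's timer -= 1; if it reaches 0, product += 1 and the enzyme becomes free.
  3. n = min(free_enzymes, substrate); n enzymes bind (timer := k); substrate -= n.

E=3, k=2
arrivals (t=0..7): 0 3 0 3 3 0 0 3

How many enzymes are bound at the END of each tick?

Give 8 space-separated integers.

Answer: 0 3 3 3 3 3 3 3

Derivation:
t=0: arr=0 -> substrate=0 bound=0 product=0
t=1: arr=3 -> substrate=0 bound=3 product=0
t=2: arr=0 -> substrate=0 bound=3 product=0
t=3: arr=3 -> substrate=0 bound=3 product=3
t=4: arr=3 -> substrate=3 bound=3 product=3
t=5: arr=0 -> substrate=0 bound=3 product=6
t=6: arr=0 -> substrate=0 bound=3 product=6
t=7: arr=3 -> substrate=0 bound=3 product=9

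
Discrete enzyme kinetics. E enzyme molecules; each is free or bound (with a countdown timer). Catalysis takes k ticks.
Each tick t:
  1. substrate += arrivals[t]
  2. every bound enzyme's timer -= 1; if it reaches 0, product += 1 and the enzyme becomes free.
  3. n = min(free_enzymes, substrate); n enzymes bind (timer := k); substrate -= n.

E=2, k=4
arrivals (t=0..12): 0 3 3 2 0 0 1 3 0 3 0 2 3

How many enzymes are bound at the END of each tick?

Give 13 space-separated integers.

Answer: 0 2 2 2 2 2 2 2 2 2 2 2 2

Derivation:
t=0: arr=0 -> substrate=0 bound=0 product=0
t=1: arr=3 -> substrate=1 bound=2 product=0
t=2: arr=3 -> substrate=4 bound=2 product=0
t=3: arr=2 -> substrate=6 bound=2 product=0
t=4: arr=0 -> substrate=6 bound=2 product=0
t=5: arr=0 -> substrate=4 bound=2 product=2
t=6: arr=1 -> substrate=5 bound=2 product=2
t=7: arr=3 -> substrate=8 bound=2 product=2
t=8: arr=0 -> substrate=8 bound=2 product=2
t=9: arr=3 -> substrate=9 bound=2 product=4
t=10: arr=0 -> substrate=9 bound=2 product=4
t=11: arr=2 -> substrate=11 bound=2 product=4
t=12: arr=3 -> substrate=14 bound=2 product=4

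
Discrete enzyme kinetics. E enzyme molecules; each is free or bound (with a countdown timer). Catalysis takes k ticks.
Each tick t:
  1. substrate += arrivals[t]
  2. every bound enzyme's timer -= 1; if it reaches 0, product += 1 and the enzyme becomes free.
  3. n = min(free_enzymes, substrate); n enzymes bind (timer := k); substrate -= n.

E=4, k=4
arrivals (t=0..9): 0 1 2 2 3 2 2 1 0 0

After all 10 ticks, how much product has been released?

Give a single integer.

t=0: arr=0 -> substrate=0 bound=0 product=0
t=1: arr=1 -> substrate=0 bound=1 product=0
t=2: arr=2 -> substrate=0 bound=3 product=0
t=3: arr=2 -> substrate=1 bound=4 product=0
t=4: arr=3 -> substrate=4 bound=4 product=0
t=5: arr=2 -> substrate=5 bound=4 product=1
t=6: arr=2 -> substrate=5 bound=4 product=3
t=7: arr=1 -> substrate=5 bound=4 product=4
t=8: arr=0 -> substrate=5 bound=4 product=4
t=9: arr=0 -> substrate=4 bound=4 product=5

Answer: 5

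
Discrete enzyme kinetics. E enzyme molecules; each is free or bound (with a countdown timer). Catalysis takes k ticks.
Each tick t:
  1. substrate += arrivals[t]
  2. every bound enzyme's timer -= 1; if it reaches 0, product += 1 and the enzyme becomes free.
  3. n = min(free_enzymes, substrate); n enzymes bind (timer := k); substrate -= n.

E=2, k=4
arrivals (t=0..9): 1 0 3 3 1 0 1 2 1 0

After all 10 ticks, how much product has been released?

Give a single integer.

t=0: arr=1 -> substrate=0 bound=1 product=0
t=1: arr=0 -> substrate=0 bound=1 product=0
t=2: arr=3 -> substrate=2 bound=2 product=0
t=3: arr=3 -> substrate=5 bound=2 product=0
t=4: arr=1 -> substrate=5 bound=2 product=1
t=5: arr=0 -> substrate=5 bound=2 product=1
t=6: arr=1 -> substrate=5 bound=2 product=2
t=7: arr=2 -> substrate=7 bound=2 product=2
t=8: arr=1 -> substrate=7 bound=2 product=3
t=9: arr=0 -> substrate=7 bound=2 product=3

Answer: 3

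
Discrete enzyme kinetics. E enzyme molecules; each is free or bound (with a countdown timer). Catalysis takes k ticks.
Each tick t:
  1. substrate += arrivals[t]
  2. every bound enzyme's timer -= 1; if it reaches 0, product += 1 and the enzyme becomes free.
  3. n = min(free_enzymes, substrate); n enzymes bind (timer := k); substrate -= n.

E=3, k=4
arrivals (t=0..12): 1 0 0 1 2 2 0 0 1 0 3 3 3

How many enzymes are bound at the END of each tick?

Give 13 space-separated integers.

Answer: 1 1 1 2 3 3 3 3 3 3 3 3 3

Derivation:
t=0: arr=1 -> substrate=0 bound=1 product=0
t=1: arr=0 -> substrate=0 bound=1 product=0
t=2: arr=0 -> substrate=0 bound=1 product=0
t=3: arr=1 -> substrate=0 bound=2 product=0
t=4: arr=2 -> substrate=0 bound=3 product=1
t=5: arr=2 -> substrate=2 bound=3 product=1
t=6: arr=0 -> substrate=2 bound=3 product=1
t=7: arr=0 -> substrate=1 bound=3 product=2
t=8: arr=1 -> substrate=0 bound=3 product=4
t=9: arr=0 -> substrate=0 bound=3 product=4
t=10: arr=3 -> substrate=3 bound=3 product=4
t=11: arr=3 -> substrate=5 bound=3 product=5
t=12: arr=3 -> substrate=6 bound=3 product=7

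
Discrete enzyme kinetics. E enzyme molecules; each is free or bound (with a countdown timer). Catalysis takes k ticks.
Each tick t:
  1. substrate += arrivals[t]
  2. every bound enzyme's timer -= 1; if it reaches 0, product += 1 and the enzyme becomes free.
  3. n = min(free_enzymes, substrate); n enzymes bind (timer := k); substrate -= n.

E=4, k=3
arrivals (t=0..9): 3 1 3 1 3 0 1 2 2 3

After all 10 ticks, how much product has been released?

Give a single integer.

t=0: arr=3 -> substrate=0 bound=3 product=0
t=1: arr=1 -> substrate=0 bound=4 product=0
t=2: arr=3 -> substrate=3 bound=4 product=0
t=3: arr=1 -> substrate=1 bound=4 product=3
t=4: arr=3 -> substrate=3 bound=4 product=4
t=5: arr=0 -> substrate=3 bound=4 product=4
t=6: arr=1 -> substrate=1 bound=4 product=7
t=7: arr=2 -> substrate=2 bound=4 product=8
t=8: arr=2 -> substrate=4 bound=4 product=8
t=9: arr=3 -> substrate=4 bound=4 product=11

Answer: 11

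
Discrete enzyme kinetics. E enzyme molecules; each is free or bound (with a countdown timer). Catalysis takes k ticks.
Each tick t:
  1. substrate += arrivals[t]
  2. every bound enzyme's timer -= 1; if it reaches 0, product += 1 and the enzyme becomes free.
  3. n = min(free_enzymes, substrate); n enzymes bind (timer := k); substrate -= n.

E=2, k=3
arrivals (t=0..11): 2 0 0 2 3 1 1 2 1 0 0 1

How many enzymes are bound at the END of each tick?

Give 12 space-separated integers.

Answer: 2 2 2 2 2 2 2 2 2 2 2 2

Derivation:
t=0: arr=2 -> substrate=0 bound=2 product=0
t=1: arr=0 -> substrate=0 bound=2 product=0
t=2: arr=0 -> substrate=0 bound=2 product=0
t=3: arr=2 -> substrate=0 bound=2 product=2
t=4: arr=3 -> substrate=3 bound=2 product=2
t=5: arr=1 -> substrate=4 bound=2 product=2
t=6: arr=1 -> substrate=3 bound=2 product=4
t=7: arr=2 -> substrate=5 bound=2 product=4
t=8: arr=1 -> substrate=6 bound=2 product=4
t=9: arr=0 -> substrate=4 bound=2 product=6
t=10: arr=0 -> substrate=4 bound=2 product=6
t=11: arr=1 -> substrate=5 bound=2 product=6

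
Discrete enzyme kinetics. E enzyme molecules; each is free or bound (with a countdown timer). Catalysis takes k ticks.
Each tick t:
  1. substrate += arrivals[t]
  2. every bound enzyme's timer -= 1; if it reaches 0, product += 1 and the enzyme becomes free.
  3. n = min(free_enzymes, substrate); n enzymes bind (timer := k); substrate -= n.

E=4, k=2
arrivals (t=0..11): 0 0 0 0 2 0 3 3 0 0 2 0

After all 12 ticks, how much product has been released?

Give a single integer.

t=0: arr=0 -> substrate=0 bound=0 product=0
t=1: arr=0 -> substrate=0 bound=0 product=0
t=2: arr=0 -> substrate=0 bound=0 product=0
t=3: arr=0 -> substrate=0 bound=0 product=0
t=4: arr=2 -> substrate=0 bound=2 product=0
t=5: arr=0 -> substrate=0 bound=2 product=0
t=6: arr=3 -> substrate=0 bound=3 product=2
t=7: arr=3 -> substrate=2 bound=4 product=2
t=8: arr=0 -> substrate=0 bound=3 product=5
t=9: arr=0 -> substrate=0 bound=2 product=6
t=10: arr=2 -> substrate=0 bound=2 product=8
t=11: arr=0 -> substrate=0 bound=2 product=8

Answer: 8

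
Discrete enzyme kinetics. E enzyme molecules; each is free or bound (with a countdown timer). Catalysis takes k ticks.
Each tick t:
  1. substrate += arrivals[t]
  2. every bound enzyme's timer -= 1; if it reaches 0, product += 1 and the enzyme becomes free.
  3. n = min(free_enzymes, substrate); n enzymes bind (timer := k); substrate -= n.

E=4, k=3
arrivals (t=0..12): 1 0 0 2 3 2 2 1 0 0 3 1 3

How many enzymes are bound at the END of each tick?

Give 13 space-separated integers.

t=0: arr=1 -> substrate=0 bound=1 product=0
t=1: arr=0 -> substrate=0 bound=1 product=0
t=2: arr=0 -> substrate=0 bound=1 product=0
t=3: arr=2 -> substrate=0 bound=2 product=1
t=4: arr=3 -> substrate=1 bound=4 product=1
t=5: arr=2 -> substrate=3 bound=4 product=1
t=6: arr=2 -> substrate=3 bound=4 product=3
t=7: arr=1 -> substrate=2 bound=4 product=5
t=8: arr=0 -> substrate=2 bound=4 product=5
t=9: arr=0 -> substrate=0 bound=4 product=7
t=10: arr=3 -> substrate=1 bound=4 product=9
t=11: arr=1 -> substrate=2 bound=4 product=9
t=12: arr=3 -> substrate=3 bound=4 product=11

Answer: 1 1 1 2 4 4 4 4 4 4 4 4 4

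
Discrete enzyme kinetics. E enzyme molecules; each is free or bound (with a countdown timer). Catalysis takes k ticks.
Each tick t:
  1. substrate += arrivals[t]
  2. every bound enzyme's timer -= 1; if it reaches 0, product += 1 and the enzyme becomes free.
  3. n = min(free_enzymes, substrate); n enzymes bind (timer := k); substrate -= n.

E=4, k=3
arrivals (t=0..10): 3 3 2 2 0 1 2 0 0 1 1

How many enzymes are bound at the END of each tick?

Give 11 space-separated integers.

Answer: 3 4 4 4 4 4 4 4 4 3 3

Derivation:
t=0: arr=3 -> substrate=0 bound=3 product=0
t=1: arr=3 -> substrate=2 bound=4 product=0
t=2: arr=2 -> substrate=4 bound=4 product=0
t=3: arr=2 -> substrate=3 bound=4 product=3
t=4: arr=0 -> substrate=2 bound=4 product=4
t=5: arr=1 -> substrate=3 bound=4 product=4
t=6: arr=2 -> substrate=2 bound=4 product=7
t=7: arr=0 -> substrate=1 bound=4 product=8
t=8: arr=0 -> substrate=1 bound=4 product=8
t=9: arr=1 -> substrate=0 bound=3 product=11
t=10: arr=1 -> substrate=0 bound=3 product=12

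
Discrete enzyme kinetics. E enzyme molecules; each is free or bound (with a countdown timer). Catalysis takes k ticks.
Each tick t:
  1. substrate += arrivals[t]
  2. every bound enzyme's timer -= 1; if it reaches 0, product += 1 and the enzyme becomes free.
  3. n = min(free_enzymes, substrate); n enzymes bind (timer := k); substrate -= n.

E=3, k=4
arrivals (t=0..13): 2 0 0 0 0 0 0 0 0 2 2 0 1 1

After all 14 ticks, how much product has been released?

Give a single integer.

Answer: 4

Derivation:
t=0: arr=2 -> substrate=0 bound=2 product=0
t=1: arr=0 -> substrate=0 bound=2 product=0
t=2: arr=0 -> substrate=0 bound=2 product=0
t=3: arr=0 -> substrate=0 bound=2 product=0
t=4: arr=0 -> substrate=0 bound=0 product=2
t=5: arr=0 -> substrate=0 bound=0 product=2
t=6: arr=0 -> substrate=0 bound=0 product=2
t=7: arr=0 -> substrate=0 bound=0 product=2
t=8: arr=0 -> substrate=0 bound=0 product=2
t=9: arr=2 -> substrate=0 bound=2 product=2
t=10: arr=2 -> substrate=1 bound=3 product=2
t=11: arr=0 -> substrate=1 bound=3 product=2
t=12: arr=1 -> substrate=2 bound=3 product=2
t=13: arr=1 -> substrate=1 bound=3 product=4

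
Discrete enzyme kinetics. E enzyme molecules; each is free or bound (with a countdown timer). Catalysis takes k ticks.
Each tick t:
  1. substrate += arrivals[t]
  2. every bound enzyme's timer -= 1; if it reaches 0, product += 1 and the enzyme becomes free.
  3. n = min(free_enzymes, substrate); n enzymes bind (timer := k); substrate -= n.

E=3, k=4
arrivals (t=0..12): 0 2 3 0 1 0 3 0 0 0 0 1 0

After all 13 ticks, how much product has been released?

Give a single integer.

t=0: arr=0 -> substrate=0 bound=0 product=0
t=1: arr=2 -> substrate=0 bound=2 product=0
t=2: arr=3 -> substrate=2 bound=3 product=0
t=3: arr=0 -> substrate=2 bound=3 product=0
t=4: arr=1 -> substrate=3 bound=3 product=0
t=5: arr=0 -> substrate=1 bound=3 product=2
t=6: arr=3 -> substrate=3 bound=3 product=3
t=7: arr=0 -> substrate=3 bound=3 product=3
t=8: arr=0 -> substrate=3 bound=3 product=3
t=9: arr=0 -> substrate=1 bound=3 product=5
t=10: arr=0 -> substrate=0 bound=3 product=6
t=11: arr=1 -> substrate=1 bound=3 product=6
t=12: arr=0 -> substrate=1 bound=3 product=6

Answer: 6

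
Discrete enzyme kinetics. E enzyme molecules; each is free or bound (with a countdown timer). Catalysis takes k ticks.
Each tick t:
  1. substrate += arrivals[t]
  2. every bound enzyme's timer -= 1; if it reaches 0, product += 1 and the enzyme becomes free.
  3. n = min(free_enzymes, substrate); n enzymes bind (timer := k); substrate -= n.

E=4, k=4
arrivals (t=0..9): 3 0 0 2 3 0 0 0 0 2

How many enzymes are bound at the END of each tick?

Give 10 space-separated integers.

t=0: arr=3 -> substrate=0 bound=3 product=0
t=1: arr=0 -> substrate=0 bound=3 product=0
t=2: arr=0 -> substrate=0 bound=3 product=0
t=3: arr=2 -> substrate=1 bound=4 product=0
t=4: arr=3 -> substrate=1 bound=4 product=3
t=5: arr=0 -> substrate=1 bound=4 product=3
t=6: arr=0 -> substrate=1 bound=4 product=3
t=7: arr=0 -> substrate=0 bound=4 product=4
t=8: arr=0 -> substrate=0 bound=1 product=7
t=9: arr=2 -> substrate=0 bound=3 product=7

Answer: 3 3 3 4 4 4 4 4 1 3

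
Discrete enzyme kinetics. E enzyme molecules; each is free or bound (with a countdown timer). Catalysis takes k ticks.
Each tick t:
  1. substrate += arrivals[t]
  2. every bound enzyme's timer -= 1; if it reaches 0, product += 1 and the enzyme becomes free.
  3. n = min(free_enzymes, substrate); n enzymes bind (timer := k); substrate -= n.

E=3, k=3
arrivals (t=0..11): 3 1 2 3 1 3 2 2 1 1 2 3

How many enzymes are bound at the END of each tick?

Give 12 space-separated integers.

Answer: 3 3 3 3 3 3 3 3 3 3 3 3

Derivation:
t=0: arr=3 -> substrate=0 bound=3 product=0
t=1: arr=1 -> substrate=1 bound=3 product=0
t=2: arr=2 -> substrate=3 bound=3 product=0
t=3: arr=3 -> substrate=3 bound=3 product=3
t=4: arr=1 -> substrate=4 bound=3 product=3
t=5: arr=3 -> substrate=7 bound=3 product=3
t=6: arr=2 -> substrate=6 bound=3 product=6
t=7: arr=2 -> substrate=8 bound=3 product=6
t=8: arr=1 -> substrate=9 bound=3 product=6
t=9: arr=1 -> substrate=7 bound=3 product=9
t=10: arr=2 -> substrate=9 bound=3 product=9
t=11: arr=3 -> substrate=12 bound=3 product=9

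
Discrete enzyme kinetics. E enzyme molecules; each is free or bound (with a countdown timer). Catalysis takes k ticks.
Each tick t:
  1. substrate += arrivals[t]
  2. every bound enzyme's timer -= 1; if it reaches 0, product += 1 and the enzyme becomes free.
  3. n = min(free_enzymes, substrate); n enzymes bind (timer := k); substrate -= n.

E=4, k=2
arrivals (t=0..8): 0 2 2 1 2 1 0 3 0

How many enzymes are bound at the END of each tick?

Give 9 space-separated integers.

Answer: 0 2 4 3 3 3 1 3 3

Derivation:
t=0: arr=0 -> substrate=0 bound=0 product=0
t=1: arr=2 -> substrate=0 bound=2 product=0
t=2: arr=2 -> substrate=0 bound=4 product=0
t=3: arr=1 -> substrate=0 bound=3 product=2
t=4: arr=2 -> substrate=0 bound=3 product=4
t=5: arr=1 -> substrate=0 bound=3 product=5
t=6: arr=0 -> substrate=0 bound=1 product=7
t=7: arr=3 -> substrate=0 bound=3 product=8
t=8: arr=0 -> substrate=0 bound=3 product=8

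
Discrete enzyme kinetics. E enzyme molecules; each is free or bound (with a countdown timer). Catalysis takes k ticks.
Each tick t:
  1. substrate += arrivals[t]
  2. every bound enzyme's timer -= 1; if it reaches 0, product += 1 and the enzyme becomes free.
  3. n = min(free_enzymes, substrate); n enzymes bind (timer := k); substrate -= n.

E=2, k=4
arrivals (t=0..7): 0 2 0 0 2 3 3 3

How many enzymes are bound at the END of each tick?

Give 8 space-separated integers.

t=0: arr=0 -> substrate=0 bound=0 product=0
t=1: arr=2 -> substrate=0 bound=2 product=0
t=2: arr=0 -> substrate=0 bound=2 product=0
t=3: arr=0 -> substrate=0 bound=2 product=0
t=4: arr=2 -> substrate=2 bound=2 product=0
t=5: arr=3 -> substrate=3 bound=2 product=2
t=6: arr=3 -> substrate=6 bound=2 product=2
t=7: arr=3 -> substrate=9 bound=2 product=2

Answer: 0 2 2 2 2 2 2 2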